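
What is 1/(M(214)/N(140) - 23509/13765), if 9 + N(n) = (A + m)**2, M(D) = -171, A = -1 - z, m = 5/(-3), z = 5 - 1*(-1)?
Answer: -1638035/7034438 ≈ -0.23286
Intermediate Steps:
z = 6 (z = 5 + 1 = 6)
m = -5/3 (m = 5*(-1/3) = -5/3 ≈ -1.6667)
A = -7 (A = -1 - 1*6 = -1 - 6 = -7)
N(n) = 595/9 (N(n) = -9 + (-7 - 5/3)**2 = -9 + (-26/3)**2 = -9 + 676/9 = 595/9)
1/(M(214)/N(140) - 23509/13765) = 1/(-171/595/9 - 23509/13765) = 1/(-171*9/595 - 23509*1/13765) = 1/(-1539/595 - 23509/13765) = 1/(-7034438/1638035) = -1638035/7034438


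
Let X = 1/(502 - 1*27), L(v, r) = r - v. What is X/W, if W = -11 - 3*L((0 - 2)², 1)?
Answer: -1/950 ≈ -0.0010526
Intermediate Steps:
X = 1/475 (X = 1/(502 - 27) = 1/475 ≈ 0.0021053)
W = -2 (W = -11 - 3*(1 - (0 - 2)²) = -11 - 3*(1 - 1*(-2)²) = -11 - 3*(1 - 1*4) = -11 - 3*(1 - 4) = -11 - 3*(-3) = -11 + 9 = -2)
X/W = (1/475)/(-2) = (1/475)*(-½) = -1/950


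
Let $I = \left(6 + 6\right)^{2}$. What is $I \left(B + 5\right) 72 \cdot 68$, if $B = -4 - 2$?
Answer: $-705024$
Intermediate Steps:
$B = -6$
$I = 144$ ($I = 12^{2} = 144$)
$I \left(B + 5\right) 72 \cdot 68 = 144 \left(-6 + 5\right) 72 \cdot 68 = 144 \left(-1\right) 72 \cdot 68 = \left(-144\right) 72 \cdot 68 = \left(-10368\right) 68 = -705024$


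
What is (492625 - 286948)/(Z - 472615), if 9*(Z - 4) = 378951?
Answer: -617031/1291516 ≈ -0.47776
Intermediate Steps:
Z = 126329/3 (Z = 4 + (⅑)*378951 = 4 + 126317/3 = 126329/3 ≈ 42110.)
(492625 - 286948)/(Z - 472615) = (492625 - 286948)/(126329/3 - 472615) = 205677/(-1291516/3) = 205677*(-3/1291516) = -617031/1291516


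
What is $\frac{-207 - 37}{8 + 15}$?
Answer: $- \frac{244}{23} \approx -10.609$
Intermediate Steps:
$\frac{-207 - 37}{8 + 15} = \frac{-207 - 37}{23} = \left(-244\right) \frac{1}{23} = - \frac{244}{23}$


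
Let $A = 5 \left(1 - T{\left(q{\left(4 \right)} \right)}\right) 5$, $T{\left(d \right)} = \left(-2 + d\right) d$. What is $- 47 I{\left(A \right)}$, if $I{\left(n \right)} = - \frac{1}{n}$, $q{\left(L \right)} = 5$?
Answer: $- \frac{47}{350} \approx -0.13429$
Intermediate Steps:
$T{\left(d \right)} = d \left(-2 + d\right)$
$A = -350$ ($A = 5 \left(1 - 5 \left(-2 + 5\right)\right) 5 = 5 \left(1 - 5 \cdot 3\right) 5 = 5 \left(1 - 15\right) 5 = 5 \left(-14\right) 5 = \left(-70\right) 5 = -350$)
$- 47 I{\left(A \right)} = - 47 \left(- \frac{1}{-350}\right) = - 47 \left(\left(-1\right) \left(- \frac{1}{350}\right)\right) = \left(-47\right) \frac{1}{350} = - \frac{47}{350}$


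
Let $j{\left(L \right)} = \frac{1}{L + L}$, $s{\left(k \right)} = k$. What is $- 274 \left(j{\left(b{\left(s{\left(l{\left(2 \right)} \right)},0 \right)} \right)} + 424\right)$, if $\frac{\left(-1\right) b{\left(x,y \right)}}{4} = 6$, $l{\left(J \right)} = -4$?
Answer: $- \frac{2788087}{24} \approx -1.1617 \cdot 10^{5}$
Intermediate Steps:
$b{\left(x,y \right)} = -24$ ($b{\left(x,y \right)} = \left(-4\right) 6 = -24$)
$j{\left(L \right)} = \frac{1}{2 L}$
$- 274 \left(j{\left(b{\left(s{\left(l{\left(2 \right)} \right)},0 \right)} \right)} + 424\right) = - 274 \left(\frac{1}{2 \left(-24\right)} + 424\right) = - 274 \left(\frac{1}{2} \left(- \frac{1}{24}\right) + 424\right) = - 274 \left(- \frac{1}{48} + 424\right) = \left(-274\right) \frac{20351}{48} = - \frac{2788087}{24}$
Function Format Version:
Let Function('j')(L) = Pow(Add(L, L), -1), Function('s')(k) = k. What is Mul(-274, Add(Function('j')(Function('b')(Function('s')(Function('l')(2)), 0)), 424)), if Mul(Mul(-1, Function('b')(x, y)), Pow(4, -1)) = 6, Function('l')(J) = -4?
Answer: Rational(-2788087, 24) ≈ -1.1617e+5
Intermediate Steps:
Function('b')(x, y) = -24 (Function('b')(x, y) = Mul(-4, 6) = -24)
Function('j')(L) = Mul(Rational(1, 2), Pow(L, -1)) (Function('j')(L) = Pow(Mul(2, L), -1) = Mul(Rational(1, 2), Pow(L, -1)))
Mul(-274, Add(Function('j')(Function('b')(Function('s')(Function('l')(2)), 0)), 424)) = Mul(-274, Add(Mul(Rational(1, 2), Pow(-24, -1)), 424)) = Mul(-274, Add(Mul(Rational(1, 2), Rational(-1, 24)), 424)) = Mul(-274, Add(Rational(-1, 48), 424)) = Mul(-274, Rational(20351, 48)) = Rational(-2788087, 24)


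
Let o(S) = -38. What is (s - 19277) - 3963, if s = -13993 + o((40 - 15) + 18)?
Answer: -37271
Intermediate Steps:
s = -14031 (s = -13993 - 38 = -14031)
(s - 19277) - 3963 = (-14031 - 19277) - 3963 = -33308 - 3963 = -37271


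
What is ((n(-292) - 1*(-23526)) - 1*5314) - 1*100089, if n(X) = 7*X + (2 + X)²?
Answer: 179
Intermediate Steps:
n(X) = (2 + X)² + 7*X
((n(-292) - 1*(-23526)) - 1*5314) - 1*100089 = ((((2 - 292)² + 7*(-292)) - 1*(-23526)) - 1*5314) - 1*100089 = ((((-290)² - 2044) + 23526) - 5314) - 100089 = (((84100 - 2044) + 23526) - 5314) - 100089 = ((82056 + 23526) - 5314) - 100089 = (105582 - 5314) - 100089 = 100268 - 100089 = 179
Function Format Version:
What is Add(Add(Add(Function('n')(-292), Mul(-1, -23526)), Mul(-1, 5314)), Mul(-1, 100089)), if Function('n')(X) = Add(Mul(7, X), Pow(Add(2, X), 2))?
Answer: 179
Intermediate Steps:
Function('n')(X) = Add(Pow(Add(2, X), 2), Mul(7, X))
Add(Add(Add(Function('n')(-292), Mul(-1, -23526)), Mul(-1, 5314)), Mul(-1, 100089)) = Add(Add(Add(Add(Pow(Add(2, -292), 2), Mul(7, -292)), Mul(-1, -23526)), Mul(-1, 5314)), Mul(-1, 100089)) = Add(Add(Add(Add(Pow(-290, 2), -2044), 23526), -5314), -100089) = Add(Add(Add(Add(84100, -2044), 23526), -5314), -100089) = Add(Add(Add(82056, 23526), -5314), -100089) = Add(Add(105582, -5314), -100089) = Add(100268, -100089) = 179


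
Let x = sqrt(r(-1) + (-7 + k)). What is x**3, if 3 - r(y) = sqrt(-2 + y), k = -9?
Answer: (-13 - I*sqrt(3))**(3/2) ≈ -9.3744 + 46.56*I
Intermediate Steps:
r(y) = 3 - sqrt(-2 + y)
x = sqrt(-13 - I*sqrt(3)) (x = sqrt((3 - sqrt(-2 - 1)) + (-7 - 9)) = sqrt((3 - sqrt(-3)) - 16) = sqrt((3 - I*sqrt(3)) - 16) = sqrt(-13 - I*sqrt(3)) ≈ 0.23966 - 3.6135*I)
x**3 = (sqrt(-13 - I*sqrt(3)))**3 = (-13 - I*sqrt(3))**(3/2)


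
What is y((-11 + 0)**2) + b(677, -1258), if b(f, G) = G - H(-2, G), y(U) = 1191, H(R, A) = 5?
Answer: -72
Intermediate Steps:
b(f, G) = -5 + G (b(f, G) = G - 1*5 = G - 5 = -5 + G)
y((-11 + 0)**2) + b(677, -1258) = 1191 + (-5 - 1258) = 1191 - 1263 = -72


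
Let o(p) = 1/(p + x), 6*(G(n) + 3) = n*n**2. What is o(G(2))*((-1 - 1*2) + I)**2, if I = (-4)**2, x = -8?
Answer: -507/29 ≈ -17.483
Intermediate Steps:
G(n) = -3 + n**3/6 (G(n) = -3 + (n*n**2)/6 = -3 + n**3/6)
I = 16
o(p) = 1/(-8 + p) (o(p) = 1/(p - 8) = 1/(-8 + p))
o(G(2))*((-1 - 1*2) + I)**2 = ((-1 - 1*2) + 16)**2/(-8 + (-3 + (1/6)*2**3)) = ((-1 - 2) + 16)**2/(-8 + (-3 + (1/6)*8)) = (-3 + 16)**2/(-8 + (-3 + 4/3)) = 13**2/(-8 - 5/3) = 169/(-29/3) = -3/29*169 = -507/29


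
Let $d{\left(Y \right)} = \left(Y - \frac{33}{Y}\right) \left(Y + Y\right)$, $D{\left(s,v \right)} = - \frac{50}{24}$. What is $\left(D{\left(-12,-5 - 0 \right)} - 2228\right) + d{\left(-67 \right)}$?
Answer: $\frac{80183}{12} \approx 6681.9$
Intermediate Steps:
$D{\left(s,v \right)} = - \frac{25}{12}$ ($D{\left(s,v \right)} = \left(-50\right) \frac{1}{24} = - \frac{25}{12}$)
$d{\left(Y \right)} = 2 Y \left(Y - \frac{33}{Y}\right)$ ($d{\left(Y \right)} = \left(Y - \frac{33}{Y}\right) 2 Y = 2 Y \left(Y - \frac{33}{Y}\right)$)
$\left(D{\left(-12,-5 - 0 \right)} - 2228\right) + d{\left(-67 \right)} = \left(- \frac{25}{12} - 2228\right) - \left(66 - 2 \left(-67\right)^{2}\right) = \left(- \frac{25}{12} - 2228\right) + \left(-66 + 2 \cdot 4489\right) = - \frac{26761}{12} + \left(-66 + 8978\right) = - \frac{26761}{12} + 8912 = \frac{80183}{12}$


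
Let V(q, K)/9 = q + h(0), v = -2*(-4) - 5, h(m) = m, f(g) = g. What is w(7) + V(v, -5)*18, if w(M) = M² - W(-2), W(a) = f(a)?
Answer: 537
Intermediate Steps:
W(a) = a
w(M) = 2 + M² (w(M) = M² - 1*(-2) = M² + 2 = 2 + M²)
v = 3 (v = 8 - 5 = 3)
V(q, K) = 9*q (V(q, K) = 9*(q + 0) = 9*q)
w(7) + V(v, -5)*18 = (2 + 7²) + (9*3)*18 = (2 + 49) + 27*18 = 51 + 486 = 537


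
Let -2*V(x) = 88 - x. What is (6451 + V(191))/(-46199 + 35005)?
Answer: -13005/22388 ≈ -0.58089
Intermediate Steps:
V(x) = -44 + x/2 (V(x) = -(88 - x)/2 = -44 + x/2)
(6451 + V(191))/(-46199 + 35005) = (6451 + (-44 + (½)*191))/(-46199 + 35005) = (6451 + (-44 + 191/2))/(-11194) = (6451 + 103/2)*(-1/11194) = (13005/2)*(-1/11194) = -13005/22388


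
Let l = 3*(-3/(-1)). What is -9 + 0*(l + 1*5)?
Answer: -9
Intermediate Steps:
l = 9 (l = 3*(-3*(-1)) = 3*3 = 9)
-9 + 0*(l + 1*5) = -9 + 0*(9 + 1*5) = -9 + 0*(9 + 5) = -9 + 0*14 = -9 + 0 = -9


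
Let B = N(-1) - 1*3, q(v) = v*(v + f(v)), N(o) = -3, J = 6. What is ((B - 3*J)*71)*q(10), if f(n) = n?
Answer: -340800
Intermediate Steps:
q(v) = 2*v² (q(v) = v*(v + v) = v*(2*v) = 2*v²)
B = -6 (B = -3 - 1*3 = -3 - 3 = -6)
((B - 3*J)*71)*q(10) = ((-6 - 3*6)*71)*(2*10²) = ((-6 - 18)*71)*(2*100) = -24*71*200 = -1704*200 = -340800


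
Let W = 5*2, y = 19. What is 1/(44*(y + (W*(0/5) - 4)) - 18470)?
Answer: -1/17810 ≈ -5.6148e-5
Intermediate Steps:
W = 10
1/(44*(y + (W*(0/5) - 4)) - 18470) = 1/(44*(19 + (10*(0/5) - 4)) - 18470) = 1/(44*(19 + (10*(0*(⅕)) - 4)) - 18470) = 1/(44*(19 + (10*0 - 4)) - 18470) = 1/(44*(19 + (0 - 4)) - 18470) = 1/(44*(19 - 4) - 18470) = 1/(44*15 - 18470) = 1/(660 - 18470) = 1/(-17810) = -1/17810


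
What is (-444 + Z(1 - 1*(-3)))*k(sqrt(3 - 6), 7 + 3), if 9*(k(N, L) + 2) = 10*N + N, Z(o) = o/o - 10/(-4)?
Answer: 881 - 9691*I*sqrt(3)/18 ≈ 881.0 - 932.52*I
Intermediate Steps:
Z(o) = 7/2 (Z(o) = 1 - 10*(-1/4) = 1 + 5/2 = 7/2)
k(N, L) = -2 + 11*N/9 (k(N, L) = -2 + (10*N + N)/9 = -2 + (11*N)/9 = -2 + 11*N/9)
(-444 + Z(1 - 1*(-3)))*k(sqrt(3 - 6), 7 + 3) = (-444 + 7/2)*(-2 + 11*sqrt(3 - 6)/9) = -881*(-2 + 11*sqrt(-3)/9)/2 = -881*(-2 + 11*(I*sqrt(3))/9)/2 = -881*(-2 + 11*I*sqrt(3)/9)/2 = 881 - 9691*I*sqrt(3)/18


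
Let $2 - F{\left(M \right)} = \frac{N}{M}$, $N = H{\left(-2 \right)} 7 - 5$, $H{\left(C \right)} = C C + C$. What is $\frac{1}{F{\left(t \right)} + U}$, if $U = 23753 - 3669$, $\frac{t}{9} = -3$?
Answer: $\frac{3}{60259} \approx 4.9785 \cdot 10^{-5}$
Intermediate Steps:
$t = -27$ ($t = 9 \left(-3\right) = -27$)
$H{\left(C \right)} = C + C^{2}$ ($H{\left(C \right)} = C^{2} + C = C + C^{2}$)
$N = 9$ ($N = - 2 \left(1 - 2\right) 7 - 5 = \left(-2\right) \left(-1\right) 7 - 5 = 2 \cdot 7 - 5 = 14 - 5 = 9$)
$U = 20084$
$F{\left(M \right)} = 2 - \frac{9}{M}$
$\frac{1}{F{\left(t \right)} + U} = \frac{1}{\left(2 - \frac{9}{-27}\right) + 20084} = \frac{1}{\left(2 - - \frac{1}{3}\right) + 20084} = \frac{1}{\left(2 + \frac{1}{3}\right) + 20084} = \frac{1}{\frac{7}{3} + 20084} = \frac{1}{\frac{60259}{3}} = \frac{3}{60259}$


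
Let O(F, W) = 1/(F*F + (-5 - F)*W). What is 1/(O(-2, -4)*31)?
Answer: 16/31 ≈ 0.51613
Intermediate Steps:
O(F, W) = 1/(F**2 + W*(-5 - F))
1/(O(-2, -4)*31) = 1/(31/((-2)**2 - 5*(-4) - 1*(-2)*(-4))) = 1/(31/(4 + 20 - 8)) = 1/(31/16) = 16/31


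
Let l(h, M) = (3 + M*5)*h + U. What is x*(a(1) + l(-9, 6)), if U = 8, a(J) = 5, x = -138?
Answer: 39192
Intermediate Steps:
l(h, M) = 8 + h*(3 + 5*M) (l(h, M) = (3 + M*5)*h + 8 = (3 + 5*M)*h + 8 = h*(3 + 5*M) + 8 = 8 + h*(3 + 5*M))
x*(a(1) + l(-9, 6)) = -138*(5 + (8 + 3*(-9) + 5*6*(-9))) = -138*(5 + (8 - 27 - 270)) = -138*(5 - 289) = -138*(-284) = 39192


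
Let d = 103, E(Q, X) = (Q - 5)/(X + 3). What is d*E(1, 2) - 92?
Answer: -872/5 ≈ -174.40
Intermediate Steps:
E(Q, X) = (-5 + Q)/(3 + X)
d*E(1, 2) - 92 = 103*((-5 + 1)/(3 + 2)) - 92 = 103*(-4/5) - 92 = -412/5 - 92 = -872/5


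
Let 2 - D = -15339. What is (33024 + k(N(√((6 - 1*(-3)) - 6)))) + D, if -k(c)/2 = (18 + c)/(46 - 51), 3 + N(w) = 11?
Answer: 241877/5 ≈ 48375.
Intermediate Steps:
D = 15341 (D = 2 - 1*(-15339) = 2 + 15339 = 15341)
N(w) = 8 (N(w) = -3 + 11 = 8)
k(c) = 36/5 + 2*c/5 (k(c) = -2*(18 + c)/(46 - 51) = -2*(18 + c)/(-5) = -2*(18 + c)*(-1)/5 = -2*(-18/5 - c/5) = 36/5 + 2*c/5)
(33024 + k(N(√((6 - 1*(-3)) - 6)))) + D = (33024 + (36/5 + (⅖)*8)) + 15341 = (33024 + (36/5 + 16/5)) + 15341 = (33024 + 52/5) + 15341 = 165172/5 + 15341 = 241877/5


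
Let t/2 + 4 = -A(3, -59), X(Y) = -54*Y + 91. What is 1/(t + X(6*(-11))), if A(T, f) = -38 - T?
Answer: 1/3729 ≈ 0.00026817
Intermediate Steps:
X(Y) = 91 - 54*Y
t = 74 (t = -8 + 2*(-(-38 - 1*3)) = -8 + 2*(-(-38 - 3)) = -8 + 2*(-1*(-41)) = -8 + 2*41 = -8 + 82 = 74)
1/(t + X(6*(-11))) = 1/(74 + (91 - 324*(-11))) = 1/(74 + (91 - 54*(-66))) = 1/(74 + (91 + 3564)) = 1/(74 + 3655) = 1/3729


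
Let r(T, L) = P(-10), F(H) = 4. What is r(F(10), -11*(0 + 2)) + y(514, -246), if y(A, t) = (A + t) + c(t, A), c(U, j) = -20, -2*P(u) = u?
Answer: 253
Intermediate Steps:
P(u) = -u/2
r(T, L) = 5 (r(T, L) = -½*(-10) = 5)
y(A, t) = -20 + A + t (y(A, t) = (A + t) - 20 = -20 + A + t)
r(F(10), -11*(0 + 2)) + y(514, -246) = 5 + (-20 + 514 - 246) = 5 + 248 = 253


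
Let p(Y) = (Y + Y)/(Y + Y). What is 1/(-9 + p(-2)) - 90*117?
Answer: -84241/8 ≈ -10530.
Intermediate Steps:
p(Y) = 1 (p(Y) = (2*Y)/((2*Y)) = (2*Y)*(1/(2*Y)) = 1)
1/(-9 + p(-2)) - 90*117 = 1/(-9 + 1) - 90*117 = 1/(-8) - 10530 = -⅛ - 10530 = -84241/8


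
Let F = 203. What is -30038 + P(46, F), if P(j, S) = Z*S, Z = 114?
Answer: -6896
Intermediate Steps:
P(j, S) = 114*S
-30038 + P(46, F) = -30038 + 114*203 = -30038 + 23142 = -6896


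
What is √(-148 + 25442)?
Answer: √25294 ≈ 159.04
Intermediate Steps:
√(-148 + 25442) = √25294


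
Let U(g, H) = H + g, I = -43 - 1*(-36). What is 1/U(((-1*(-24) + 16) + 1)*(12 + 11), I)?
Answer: 1/936 ≈ 0.0010684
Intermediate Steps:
I = -7 (I = -43 + 36 = -7)
1/U(((-1*(-24) + 16) + 1)*(12 + 11), I) = 1/(-7 + ((-1*(-24) + 16) + 1)*(12 + 11)) = 1/(-7 + ((24 + 16) + 1)*23) = 1/(-7 + (40 + 1)*23) = 1/(-7 + 41*23) = 1/(-7 + 943) = 1/936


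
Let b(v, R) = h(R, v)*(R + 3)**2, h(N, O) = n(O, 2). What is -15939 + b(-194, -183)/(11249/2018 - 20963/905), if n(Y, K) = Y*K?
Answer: 2494072058481/3569221 ≈ 6.9877e+5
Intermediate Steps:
n(Y, K) = K*Y
h(N, O) = 2*O
b(v, R) = 2*v*(3 + R)**2 (b(v, R) = (2*v)*(R + 3)**2 = (2*v)*(3 + R)**2 = 2*v*(3 + R)**2)
-15939 + b(-194, -183)/(11249/2018 - 20963/905) = -15939 + (2*(-194)*(3 - 183)**2)/(11249/2018 - 20963/905) = -15939 + (2*(-194)*(-180)**2)/(11249*(1/2018) - 20963*1/905) = -15939 + (2*(-194)*32400)/(11249/2018 - 20963/905) = -15939 - 12571200/(-32122989/1826290) = -15939 - 12571200*(-1826290/32122989) = -15939 + 2550961872000/3569221 = 2494072058481/3569221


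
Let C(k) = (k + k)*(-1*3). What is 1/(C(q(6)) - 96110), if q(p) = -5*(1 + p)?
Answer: -1/95900 ≈ -1.0428e-5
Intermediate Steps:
q(p) = -5 - 5*p
C(k) = -6*k (C(k) = (2*k)*(-3) = -6*k)
1/(C(q(6)) - 96110) = 1/(-6*(-5 - 5*6) - 96110) = 1/(-6*(-5 - 30) - 96110) = 1/(-6*(-35) - 96110) = 1/(210 - 96110) = 1/(-95900) = -1/95900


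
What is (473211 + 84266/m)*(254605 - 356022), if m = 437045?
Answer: -2996359263446191/62435 ≈ -4.7992e+10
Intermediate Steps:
(473211 + 84266/m)*(254605 - 356022) = (473211 + 84266/437045)*(254605 - 356022) = (473211 + 84266*(1/437045))*(-101417) = (473211 + 12038/62435)*(-101417) = (29544940823/62435)*(-101417) = -2996359263446191/62435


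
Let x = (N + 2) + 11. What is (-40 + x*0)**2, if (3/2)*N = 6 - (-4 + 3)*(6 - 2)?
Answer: 1600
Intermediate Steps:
N = 20/3 (N = 2*(6 - (-4 + 3)*(6 - 2))/3 = 2*(6 - (-1)*4)/3 = 2*(6 - 1*(-4))/3 = 2*(6 + 4)/3 = (2/3)*10 = 20/3 ≈ 6.6667)
x = 59/3 (x = (20/3 + 2) + 11 = 26/3 + 11 = 59/3 ≈ 19.667)
(-40 + x*0)**2 = (-40 + (59/3)*0)**2 = (-40 + 0)**2 = (-40)**2 = 1600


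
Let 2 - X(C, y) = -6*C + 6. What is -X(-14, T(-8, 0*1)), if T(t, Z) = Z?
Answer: 88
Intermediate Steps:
X(C, y) = -4 + 6*C (X(C, y) = 2 - (-6*C + 6) = 2 - (6 - 6*C) = 2 + (-6 + 6*C) = -4 + 6*C)
-X(-14, T(-8, 0*1)) = -(-4 + 6*(-14)) = -(-4 - 84) = -1*(-88) = 88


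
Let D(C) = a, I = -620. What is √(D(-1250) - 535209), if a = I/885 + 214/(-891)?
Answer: 5*I*√730396317695/5841 ≈ 731.58*I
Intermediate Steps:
a = -49454/52569 (a = -620/885 + 214/(-891) = -620*1/885 + 214*(-1/891) = -124/177 - 214/891 = -49454/52569 ≈ -0.94074)
D(C) = -49454/52569
√(D(-1250) - 535209) = √(-49454/52569 - 535209) = √(-28135451375/52569) = 5*I*√730396317695/5841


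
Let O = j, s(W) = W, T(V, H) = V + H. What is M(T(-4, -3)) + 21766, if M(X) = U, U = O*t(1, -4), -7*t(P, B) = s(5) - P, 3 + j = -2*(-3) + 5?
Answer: 152330/7 ≈ 21761.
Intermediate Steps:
T(V, H) = H + V
j = 8 (j = -3 + (-2*(-3) + 5) = -3 + (6 + 5) = -3 + 11 = 8)
O = 8
t(P, B) = -5/7 + P/7 (t(P, B) = -(5 - P)/7 = -5/7 + P/7)
U = -32/7 (U = 8*(-5/7 + (1/7)*1) = 8*(-5/7 + 1/7) = 8*(-4/7) = -32/7 ≈ -4.5714)
M(X) = -32/7
M(T(-4, -3)) + 21766 = -32/7 + 21766 = 152330/7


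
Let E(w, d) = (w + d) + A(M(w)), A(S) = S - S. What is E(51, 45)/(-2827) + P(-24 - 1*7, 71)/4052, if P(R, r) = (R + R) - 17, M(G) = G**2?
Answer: -612325/11455004 ≈ -0.053455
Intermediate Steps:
A(S) = 0
E(w, d) = d + w (E(w, d) = (w + d) + 0 = (d + w) + 0 = d + w)
P(R, r) = -17 + 2*R (P(R, r) = 2*R - 17 = -17 + 2*R)
E(51, 45)/(-2827) + P(-24 - 1*7, 71)/4052 = (45 + 51)/(-2827) + (-17 + 2*(-24 - 1*7))/4052 = 96*(-1/2827) + (-17 + 2*(-24 - 7))*(1/4052) = -96/2827 + (-17 + 2*(-31))*(1/4052) = -96/2827 + (-17 - 62)*(1/4052) = -96/2827 - 79*1/4052 = -96/2827 - 79/4052 = -612325/11455004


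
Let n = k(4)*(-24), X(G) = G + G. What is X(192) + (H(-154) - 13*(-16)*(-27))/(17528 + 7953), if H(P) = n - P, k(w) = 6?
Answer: 9779098/25481 ≈ 383.78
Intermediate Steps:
X(G) = 2*G
n = -144 (n = 6*(-24) = -144)
H(P) = -144 - P
X(192) + (H(-154) - 13*(-16)*(-27))/(17528 + 7953) = 2*192 + ((-144 - 1*(-154)) - 13*(-16)*(-27))/(17528 + 7953) = 384 + ((-144 + 154) + 208*(-27))/25481 = 384 + (10 - 5616)*(1/25481) = 384 - 5606*1/25481 = 384 - 5606/25481 = 9779098/25481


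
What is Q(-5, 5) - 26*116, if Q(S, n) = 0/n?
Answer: -3016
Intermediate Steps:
Q(S, n) = 0
Q(-5, 5) - 26*116 = 0 - 26*116 = 0 - 3016 = -3016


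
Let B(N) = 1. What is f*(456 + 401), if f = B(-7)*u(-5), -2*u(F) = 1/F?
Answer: 857/10 ≈ 85.700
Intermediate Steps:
u(F) = -1/(2*F)
f = ⅒ (f = 1*(-½/(-5)) = 1*(-½*(-⅕)) = 1*(⅒) = ⅒ ≈ 0.10000)
f*(456 + 401) = (456 + 401)/10 = (⅒)*857 = 857/10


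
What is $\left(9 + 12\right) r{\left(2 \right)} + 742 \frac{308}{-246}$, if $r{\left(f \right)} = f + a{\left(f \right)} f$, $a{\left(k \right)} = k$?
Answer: $- \frac{98770}{123} \approx -803.01$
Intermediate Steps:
$r{\left(f \right)} = f + f^{2}$ ($r{\left(f \right)} = f + f f = f + f^{2}$)
$\left(9 + 12\right) r{\left(2 \right)} + 742 \frac{308}{-246} = \left(9 + 12\right) 2 \left(1 + 2\right) + 742 \frac{308}{-246} = 21 \cdot 2 \cdot 3 + 742 \cdot 308 \left(- \frac{1}{246}\right) = 21 \cdot 6 + 742 \left(- \frac{154}{123}\right) = 126 - \frac{114268}{123} = - \frac{98770}{123}$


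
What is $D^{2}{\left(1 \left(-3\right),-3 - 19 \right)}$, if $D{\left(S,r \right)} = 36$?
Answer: $1296$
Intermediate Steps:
$D^{2}{\left(1 \left(-3\right),-3 - 19 \right)} = 36^{2} = 1296$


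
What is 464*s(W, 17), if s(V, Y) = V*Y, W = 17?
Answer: 134096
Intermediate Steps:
464*s(W, 17) = 464*(17*17) = 464*289 = 134096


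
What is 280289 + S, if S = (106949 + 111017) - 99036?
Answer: 399219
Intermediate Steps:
S = 118930 (S = 217966 - 99036 = 118930)
280289 + S = 280289 + 118930 = 399219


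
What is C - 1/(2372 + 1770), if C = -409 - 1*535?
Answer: -3910049/4142 ≈ -944.00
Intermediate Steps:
C = -944 (C = -409 - 535 = -944)
C - 1/(2372 + 1770) = -944 - 1/(2372 + 1770) = -944 - 1/4142 = -3910049/4142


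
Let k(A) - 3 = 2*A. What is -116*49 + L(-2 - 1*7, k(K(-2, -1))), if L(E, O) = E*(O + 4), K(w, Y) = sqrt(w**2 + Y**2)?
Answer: -5747 - 18*sqrt(5) ≈ -5787.3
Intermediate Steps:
K(w, Y) = sqrt(Y**2 + w**2)
k(A) = 3 + 2*A
L(E, O) = E*(4 + O)
-116*49 + L(-2 - 1*7, k(K(-2, -1))) = -116*49 + (-2 - 1*7)*(4 + (3 + 2*sqrt((-1)**2 + (-2)**2))) = -5684 + (-2 - 7)*(4 + (3 + 2*sqrt(1 + 4))) = -5684 - 9*(4 + (3 + 2*sqrt(5))) = -5684 - 9*(7 + 2*sqrt(5)) = -5684 + (-63 - 18*sqrt(5)) = -5747 - 18*sqrt(5)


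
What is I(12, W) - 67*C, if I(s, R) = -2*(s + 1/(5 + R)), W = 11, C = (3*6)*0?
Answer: -193/8 ≈ -24.125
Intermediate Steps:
C = 0 (C = 18*0 = 0)
I(s, R) = -2*s - 2/(5 + R)
I(12, W) - 67*C = 2*(-1 - 5*12 - 1*11*12)/(5 + 11) - 67*0 = 2*(-1 - 60 - 132)/16 + 0 = 2*(1/16)*(-193) + 0 = -193/8 + 0 = -193/8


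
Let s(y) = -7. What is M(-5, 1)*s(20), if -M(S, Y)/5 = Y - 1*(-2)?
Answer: 105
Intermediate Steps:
M(S, Y) = -10 - 5*Y (M(S, Y) = -5*(Y - 1*(-2)) = -5*(Y + 2) = -5*(2 + Y) = -10 - 5*Y)
M(-5, 1)*s(20) = (-10 - 5*1)*(-7) = (-10 - 5)*(-7) = -15*(-7) = 105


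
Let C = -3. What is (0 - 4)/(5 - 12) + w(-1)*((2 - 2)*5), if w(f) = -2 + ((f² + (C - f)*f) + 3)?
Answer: 4/7 ≈ 0.57143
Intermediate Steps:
w(f) = 1 + f² + f*(-3 - f) (w(f) = -2 + ((f² + (-3 - f)*f) + 3) = -2 + ((f² + f*(-3 - f)) + 3) = -2 + (3 + f² + f*(-3 - f)) = 1 + f² + f*(-3 - f))
(0 - 4)/(5 - 12) + w(-1)*((2 - 2)*5) = (0 - 4)/(5 - 12) + (1 - 3*(-1))*((2 - 2)*5) = -4/(-7) + (1 + 3)*(0*5) = -4*(-⅐) + 4*0 = 4/7 + 0 = 4/7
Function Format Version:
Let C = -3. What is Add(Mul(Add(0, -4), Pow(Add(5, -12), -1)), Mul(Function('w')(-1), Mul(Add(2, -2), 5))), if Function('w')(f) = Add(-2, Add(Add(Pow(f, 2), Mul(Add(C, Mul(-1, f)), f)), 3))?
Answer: Rational(4, 7) ≈ 0.57143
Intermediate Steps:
Function('w')(f) = Add(1, Pow(f, 2), Mul(f, Add(-3, Mul(-1, f)))) (Function('w')(f) = Add(-2, Add(Add(Pow(f, 2), Mul(Add(-3, Mul(-1, f)), f)), 3)) = Add(-2, Add(Add(Pow(f, 2), Mul(f, Add(-3, Mul(-1, f)))), 3)) = Add(-2, Add(3, Pow(f, 2), Mul(f, Add(-3, Mul(-1, f))))) = Add(1, Pow(f, 2), Mul(f, Add(-3, Mul(-1, f)))))
Add(Mul(Add(0, -4), Pow(Add(5, -12), -1)), Mul(Function('w')(-1), Mul(Add(2, -2), 5))) = Add(Mul(Add(0, -4), Pow(Add(5, -12), -1)), Mul(Add(1, Mul(-3, -1)), Mul(Add(2, -2), 5))) = Add(Mul(-4, Pow(-7, -1)), Mul(Add(1, 3), Mul(0, 5))) = Add(Mul(-4, Rational(-1, 7)), Mul(4, 0)) = Add(Rational(4, 7), 0) = Rational(4, 7)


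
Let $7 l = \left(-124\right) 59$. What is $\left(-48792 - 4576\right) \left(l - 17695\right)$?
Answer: $1000123944$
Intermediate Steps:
$l = - \frac{7316}{7}$ ($l = \frac{\left(-124\right) 59}{7} = \frac{1}{7} \left(-7316\right) = - \frac{7316}{7} \approx -1045.1$)
$\left(-48792 - 4576\right) \left(l - 17695\right) = \left(-48792 - 4576\right) \left(- \frac{7316}{7} - 17695\right) = \left(-53368\right) \left(- \frac{131181}{7}\right) = 1000123944$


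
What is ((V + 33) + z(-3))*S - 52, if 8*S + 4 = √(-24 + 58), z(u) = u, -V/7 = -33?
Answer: -365/2 + 261*√34/8 ≈ 7.7348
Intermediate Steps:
V = 231 (V = -7*(-33) = 231)
S = -½ + √34/8 (S = -½ + √(-24 + 58)/8 = -½ + √34/8 ≈ 0.22887)
((V + 33) + z(-3))*S - 52 = ((231 + 33) - 3)*(-½ + √34/8) - 52 = (264 - 3)*(-½ + √34/8) - 52 = 261*(-½ + √34/8) - 52 = (-261/2 + 261*√34/8) - 52 = -365/2 + 261*√34/8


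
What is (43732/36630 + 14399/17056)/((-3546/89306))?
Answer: -28428965674193/553850874720 ≈ -51.330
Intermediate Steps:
(43732/36630 + 14399/17056)/((-3546/89306)) = (43732*(1/36630) + 14399*(1/17056))/((-3546*1/89306)) = (21866/18315 + 14399/17056)/(-1773/44653) = (636664181/312380640)*(-44653/1773) = -28428965674193/553850874720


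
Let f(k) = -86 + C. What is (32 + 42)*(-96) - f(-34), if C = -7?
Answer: -7011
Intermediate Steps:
f(k) = -93 (f(k) = -86 - 7 = -93)
(32 + 42)*(-96) - f(-34) = (32 + 42)*(-96) - 1*(-93) = 74*(-96) + 93 = -7104 + 93 = -7011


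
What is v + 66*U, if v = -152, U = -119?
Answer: -8006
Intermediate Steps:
v + 66*U = -152 + 66*(-119) = -152 - 7854 = -8006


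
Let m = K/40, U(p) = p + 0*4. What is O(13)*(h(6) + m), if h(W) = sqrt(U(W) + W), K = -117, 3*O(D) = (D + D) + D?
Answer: -1521/40 + 26*sqrt(3) ≈ 7.0083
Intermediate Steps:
O(D) = D (O(D) = ((D + D) + D)/3 = (2*D + D)/3 = (3*D)/3 = D)
U(p) = p (U(p) = p + 0 = p)
m = -117/40 ≈ -2.9250
h(W) = sqrt(2)*sqrt(W) (h(W) = sqrt(W + W) = sqrt(2*W) = sqrt(2)*sqrt(W))
O(13)*(h(6) + m) = 13*(sqrt(2)*sqrt(6) - 117/40) = 13*(2*sqrt(3) - 117/40) = 13*(-117/40 + 2*sqrt(3)) = -1521/40 + 26*sqrt(3)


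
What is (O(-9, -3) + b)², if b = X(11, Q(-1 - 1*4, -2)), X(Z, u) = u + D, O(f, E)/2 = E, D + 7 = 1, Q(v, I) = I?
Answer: 196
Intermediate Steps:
D = -6 (D = -7 + 1 = -6)
O(f, E) = 2*E
X(Z, u) = -6 + u (X(Z, u) = u - 6 = -6 + u)
b = -8 (b = -6 - 2 = -8)
(O(-9, -3) + b)² = (2*(-3) - 8)² = (-6 - 8)² = (-14)² = 196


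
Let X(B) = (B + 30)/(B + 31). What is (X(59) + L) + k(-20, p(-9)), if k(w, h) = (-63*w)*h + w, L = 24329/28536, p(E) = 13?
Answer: 7003522619/428040 ≈ 16362.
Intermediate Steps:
L = 24329/28536 (L = 24329*(1/28536) = 24329/28536 ≈ 0.85257)
X(B) = (30 + B)/(31 + B)
k(w, h) = w - 63*h*w (k(w, h) = -63*h*w + w = w - 63*h*w)
(X(59) + L) + k(-20, p(-9)) = ((30 + 59)/(31 + 59) + 24329/28536) - 20*(1 - 63*13) = (89/90 + 24329/28536) - 20*(1 - 819) = ((1/90)*89 + 24329/28536) - 20*(-818) = (89/90 + 24329/28536) + 16360 = 788219/428040 + 16360 = 7003522619/428040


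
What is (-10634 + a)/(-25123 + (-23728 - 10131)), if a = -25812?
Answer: 18223/29491 ≈ 0.61792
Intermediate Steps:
(-10634 + a)/(-25123 + (-23728 - 10131)) = (-10634 - 25812)/(-25123 + (-23728 - 10131)) = -36446/(-25123 - 33859) = -36446/(-58982) = -36446*(-1/58982) = 18223/29491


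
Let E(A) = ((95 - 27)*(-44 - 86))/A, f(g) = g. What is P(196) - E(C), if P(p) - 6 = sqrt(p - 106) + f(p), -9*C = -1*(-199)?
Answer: -39362/199 + 3*sqrt(10) ≈ -188.31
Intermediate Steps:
C = -199/9 (C = -(-1)*(-199)/9 = -1/9*199 = -199/9 ≈ -22.111)
E(A) = -8840/A (E(A) = (68*(-130))/A = -8840/A)
P(p) = 6 + p + sqrt(-106 + p) (P(p) = 6 + (sqrt(p - 106) + p) = 6 + (sqrt(-106 + p) + p) = 6 + (p + sqrt(-106 + p)) = 6 + p + sqrt(-106 + p))
P(196) - E(C) = (6 + 196 + sqrt(-106 + 196)) - (-8840)/(-199/9) = (6 + 196 + sqrt(90)) - (-8840)*(-9)/199 = (6 + 196 + 3*sqrt(10)) - 1*79560/199 = (202 + 3*sqrt(10)) - 79560/199 = -39362/199 + 3*sqrt(10)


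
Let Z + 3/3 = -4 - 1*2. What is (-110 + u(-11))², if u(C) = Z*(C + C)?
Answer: 1936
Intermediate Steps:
Z = -7 (Z = -1 + (-4 - 1*2) = -1 + (-4 - 2) = -1 - 6 = -7)
u(C) = -14*C (u(C) = -7*(C + C) = -14*C)
(-110 + u(-11))² = (-110 - 14*(-11))² = (-110 + 154)² = 44² = 1936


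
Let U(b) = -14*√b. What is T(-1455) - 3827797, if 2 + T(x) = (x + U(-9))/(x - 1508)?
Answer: -11341766982/2963 + 42*I/2963 ≈ -3.8278e+6 + 0.014175*I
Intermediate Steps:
T(x) = -2 + (x - 42*I)/(-1508 + x) (T(x) = -2 + (x - 42*I)/(x - 1508) = -2 + (x - 42*I)/(-1508 + x))
T(-1455) - 3827797 = (3016 - 1*(-1455) - 42*I)/(-1508 - 1455) - 3827797 = (3016 + 1455 - 42*I)/(-2963) - 3827797 = -(4471 - 42*I)/2963 - 3827797 = (-4471/2963 + 42*I/2963) - 3827797 = -11341766982/2963 + 42*I/2963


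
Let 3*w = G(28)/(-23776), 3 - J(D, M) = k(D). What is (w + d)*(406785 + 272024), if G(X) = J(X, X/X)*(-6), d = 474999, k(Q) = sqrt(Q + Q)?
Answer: 3833090593555035/11888 - 678809*sqrt(14)/5944 ≈ 3.2243e+11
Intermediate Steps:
k(Q) = sqrt(2)*sqrt(Q) (k(Q) = sqrt(2*Q) = sqrt(2)*sqrt(Q))
J(D, M) = 3 - sqrt(2)*sqrt(D)
G(X) = -18 + 6*sqrt(2)*sqrt(X) (G(X) = (3 - sqrt(2)*sqrt(X))*(-6) = -18 + 6*sqrt(2)*sqrt(X))
w = 3/11888 - sqrt(14)/5944 (w = ((-18 + 6*sqrt(2)*sqrt(28))/(-23776))/3 = ((-18 + 6*sqrt(2)*(2*sqrt(7)))*(-1/23776))/3 = ((-18 + 12*sqrt(14))*(-1/23776))/3 = (9/11888 - 3*sqrt(14)/5944)/3 = 3/11888 - sqrt(14)/5944 ≈ -0.00037713)
(w + d)*(406785 + 272024) = ((3/11888 - sqrt(14)/5944) + 474999)*(406785 + 272024) = (5646788115/11888 - sqrt(14)/5944)*678809 = 3833090593555035/11888 - 678809*sqrt(14)/5944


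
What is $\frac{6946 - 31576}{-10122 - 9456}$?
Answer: $\frac{4105}{3263} \approx 1.258$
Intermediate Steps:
$\frac{6946 - 31576}{-10122 - 9456} = - \frac{24630}{-19578} = \left(-24630\right) \left(- \frac{1}{19578}\right) = \frac{4105}{3263}$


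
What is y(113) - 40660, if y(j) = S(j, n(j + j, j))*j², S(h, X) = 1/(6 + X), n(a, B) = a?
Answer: -9420351/232 ≈ -40605.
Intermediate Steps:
y(j) = j²/(6 + 2*j) (y(j) = j²/(6 + (j + j)) = j²/(6 + 2*j))
y(113) - 40660 = (½)*113²/(3 + 113) - 40660 = (½)*12769/116 - 40660 = (½)*12769*(1/116) - 40660 = 12769/232 - 40660 = -9420351/232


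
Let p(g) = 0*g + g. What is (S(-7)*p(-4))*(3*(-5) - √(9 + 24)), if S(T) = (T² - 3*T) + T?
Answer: 3780 + 252*√33 ≈ 5227.6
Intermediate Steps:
p(g) = g (p(g) = 0 + g = g)
S(T) = T² - 2*T
(S(-7)*p(-4))*(3*(-5) - √(9 + 24)) = (-7*(-2 - 7)*(-4))*(3*(-5) - √(9 + 24)) = (-7*(-9)*(-4))*(-15 - √33) = (63*(-4))*(-15 - √33) = -252*(-15 - √33) = 3780 + 252*√33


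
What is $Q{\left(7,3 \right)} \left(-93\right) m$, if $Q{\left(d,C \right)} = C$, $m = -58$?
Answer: $16182$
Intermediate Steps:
$Q{\left(7,3 \right)} \left(-93\right) m = 3 \left(-93\right) \left(-58\right) = \left(-279\right) \left(-58\right) = 16182$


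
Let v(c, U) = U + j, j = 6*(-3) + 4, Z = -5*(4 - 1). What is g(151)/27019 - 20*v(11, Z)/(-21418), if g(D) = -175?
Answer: -9709585/289346471 ≈ -0.033557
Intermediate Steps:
Z = -15 (Z = -5*3 = -15)
j = -14 (j = -18 + 4 = -14)
v(c, U) = -14 + U (v(c, U) = U - 14 = -14 + U)
g(151)/27019 - 20*v(11, Z)/(-21418) = -175/27019 - 20*(-14 - 15)/(-21418) = -175*1/27019 - 20*(-29)*(-1/21418) = -175/27019 + 580*(-1/21418) = -175/27019 - 290/10709 = -9709585/289346471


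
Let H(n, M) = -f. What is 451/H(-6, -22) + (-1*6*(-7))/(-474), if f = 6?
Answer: -35671/474 ≈ -75.255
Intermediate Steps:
H(n, M) = -6 (H(n, M) = -1*6 = -6)
451/H(-6, -22) + (-1*6*(-7))/(-474) = 451/(-6) + (-1*6*(-7))/(-474) = 451*(-1/6) - 6*(-7)*(-1/474) = -451/6 + 42*(-1/474) = -451/6 - 7/79 = -35671/474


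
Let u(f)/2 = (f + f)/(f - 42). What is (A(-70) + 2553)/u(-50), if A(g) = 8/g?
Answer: 2055073/1750 ≈ 1174.3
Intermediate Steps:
u(f) = 4*f/(-42 + f) (u(f) = 2*((f + f)/(f - 42)) = 2*((2*f)/(-42 + f)) = 2*(2*f/(-42 + f)) = 4*f/(-42 + f))
(A(-70) + 2553)/u(-50) = (8/(-70) + 2553)/((4*(-50)/(-42 - 50))) = (8*(-1/70) + 2553)/((4*(-50)/(-92))) = (-4/35 + 2553)/((4*(-50)*(-1/92))) = 89351/(35*(50/23)) = (89351/35)*(23/50) = 2055073/1750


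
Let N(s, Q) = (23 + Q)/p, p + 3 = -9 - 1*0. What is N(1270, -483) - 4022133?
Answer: -12066284/3 ≈ -4.0221e+6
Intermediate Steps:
p = -12 (p = -3 + (-9 - 1*0) = -3 + (-9 + 0) = -3 - 9 = -12)
N(s, Q) = -23/12 - Q/12 (N(s, Q) = (23 + Q)/(-12) = (23 + Q)*(-1/12) = -23/12 - Q/12)
N(1270, -483) - 4022133 = (-23/12 - 1/12*(-483)) - 4022133 = (-23/12 + 161/4) - 4022133 = 115/3 - 4022133 = -12066284/3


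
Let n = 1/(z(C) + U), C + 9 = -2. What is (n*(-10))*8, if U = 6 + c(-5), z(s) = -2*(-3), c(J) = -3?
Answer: -80/9 ≈ -8.8889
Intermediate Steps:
C = -11 (C = -9 - 2 = -11)
z(s) = 6
U = 3 (U = 6 - 3 = 3)
n = ⅑ (n = 1/(6 + 3) = 1/9 = ⅑ ≈ 0.11111)
(n*(-10))*8 = ((⅑)*(-10))*8 = -10/9*8 = -80/9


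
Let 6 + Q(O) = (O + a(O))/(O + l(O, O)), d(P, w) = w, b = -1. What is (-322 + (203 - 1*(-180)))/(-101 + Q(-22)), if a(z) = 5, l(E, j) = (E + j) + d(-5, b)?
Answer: -4087/7152 ≈ -0.57145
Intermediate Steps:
l(E, j) = -1 + E + j (l(E, j) = (E + j) - 1 = -1 + E + j)
Q(O) = -6 + (5 + O)/(-1 + 3*O) (Q(O) = -6 + (O + 5)/(O + (-1 + O + O)) = -6 + (5 + O)/(O + (-1 + 2*O)) = -6 + (5 + O)/(-1 + 3*O))
(-322 + (203 - 1*(-180)))/(-101 + Q(-22)) = (-322 + (203 - 1*(-180)))/(-101 + (11 - 17*(-22))/(-1 + 3*(-22))) = (-322 + (203 + 180))/(-101 + (11 + 374)/(-1 - 66)) = (-322 + 383)/(-101 + 385/(-67)) = 61/(-101 - 1/67*385) = 61/(-101 - 385/67) = 61/(-7152/67) = 61*(-67/7152) = -4087/7152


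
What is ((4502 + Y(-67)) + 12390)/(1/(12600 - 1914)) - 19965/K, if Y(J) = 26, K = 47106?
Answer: 2838697808441/15702 ≈ 1.8079e+8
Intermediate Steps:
((4502 + Y(-67)) + 12390)/(1/(12600 - 1914)) - 19965/K = ((4502 + 26) + 12390)/(1/(12600 - 1914)) - 19965/47106 = (4528 + 12390)/(1/10686) - 19965*1/47106 = 16918/(1/10686) - 6655/15702 = 16918*10686 - 6655/15702 = 180785748 - 6655/15702 = 2838697808441/15702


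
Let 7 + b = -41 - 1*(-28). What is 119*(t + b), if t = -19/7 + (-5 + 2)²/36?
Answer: -10693/4 ≈ -2673.3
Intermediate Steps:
b = -20 (b = -7 + (-41 - 1*(-28)) = -7 + (-41 + 28) = -7 - 13 = -20)
t = -69/28 (t = -19*⅐ + (-3)²*(1/36) = -19/7 + 9*(1/36) = -19/7 + ¼ = -69/28 ≈ -2.4643)
119*(t + b) = 119*(-69/28 - 20) = 119*(-629/28) = -10693/4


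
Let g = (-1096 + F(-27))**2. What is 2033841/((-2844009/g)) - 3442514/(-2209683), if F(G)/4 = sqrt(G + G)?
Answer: -28542565116346070/33250573223 + 5944239296*I*sqrt(6)/316001 ≈ -8.5841e+5 + 46077.0*I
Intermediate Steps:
F(G) = 4*sqrt(2)*sqrt(G) (F(G) = 4*sqrt(G + G) = 4*sqrt(2*G) = 4*(sqrt(2)*sqrt(G)) = 4*sqrt(2)*sqrt(G))
g = (-1096 + 12*I*sqrt(6))**2 (g = (-1096 + 4*sqrt(2)*sqrt(-27))**2 = (-1096 + 4*sqrt(2)*(3*I*sqrt(3)))**2 = (-1096 + 12*I*sqrt(6))**2 ≈ 1.2004e+6 - 64431.0*I)
2033841/((-2844009/g)) - 3442514/(-2209683) = 2033841/((-2844009/(1200352 - 26304*I*sqrt(6)))) - 3442514/(-2209683) = 2033841*(-1200352/2844009 + 8768*I*sqrt(6)/948003) - 3442514*(-1/2209683) = (-813775037344/948003 + 5944239296*I*sqrt(6)/316001) + 3442514/2209683 = -28542565116346070/33250573223 + 5944239296*I*sqrt(6)/316001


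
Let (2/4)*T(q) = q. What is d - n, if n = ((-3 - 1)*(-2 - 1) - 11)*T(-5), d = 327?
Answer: 337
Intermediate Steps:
T(q) = 2*q
n = -10 (n = ((-3 - 1)*(-2 - 1) - 11)*(2*(-5)) = (-4*(-3) - 11)*(-10) = (12 - 11)*(-10) = 1*(-10) = -10)
d - n = 327 - 1*(-10) = 327 + 10 = 337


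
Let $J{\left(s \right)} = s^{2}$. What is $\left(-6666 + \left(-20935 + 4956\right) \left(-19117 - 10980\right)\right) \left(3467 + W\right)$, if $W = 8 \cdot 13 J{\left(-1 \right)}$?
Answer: $1717341383587$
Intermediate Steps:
$W = 104$ ($W = 8 \cdot 13 \left(-1\right)^{2} = 104 \cdot 1 = 104$)
$\left(-6666 + \left(-20935 + 4956\right) \left(-19117 - 10980\right)\right) \left(3467 + W\right) = \left(-6666 + \left(-20935 + 4956\right) \left(-19117 - 10980\right)\right) \left(3467 + 104\right) = \left(-6666 - -480919963\right) 3571 = \left(-6666 + 480919963\right) 3571 = 480913297 \cdot 3571 = 1717341383587$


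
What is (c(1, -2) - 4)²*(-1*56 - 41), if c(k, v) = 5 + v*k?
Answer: -97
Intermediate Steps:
c(k, v) = 5 + k*v
(c(1, -2) - 4)²*(-1*56 - 41) = ((5 + 1*(-2)) - 4)²*(-1*56 - 41) = ((5 - 2) - 4)²*(-56 - 41) = (3 - 4)²*(-97) = (-1)²*(-97) = 1*(-97) = -97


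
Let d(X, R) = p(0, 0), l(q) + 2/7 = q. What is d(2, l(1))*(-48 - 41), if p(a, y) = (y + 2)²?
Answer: -356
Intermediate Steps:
p(a, y) = (2 + y)²
l(q) = -2/7 + q
d(X, R) = 4 (d(X, R) = (2 + 0)² = 2² = 4)
d(2, l(1))*(-48 - 41) = 4*(-48 - 41) = 4*(-89) = -356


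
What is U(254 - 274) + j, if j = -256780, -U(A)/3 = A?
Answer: -256720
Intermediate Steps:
U(A) = -3*A
U(254 - 274) + j = -3*(254 - 274) - 256780 = -3*(-20) - 256780 = 60 - 256780 = -256720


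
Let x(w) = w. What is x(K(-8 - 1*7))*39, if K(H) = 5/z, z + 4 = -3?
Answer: -195/7 ≈ -27.857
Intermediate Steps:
z = -7 (z = -4 - 3 = -7)
K(H) = -5/7 (K(H) = 5/(-7) = 5*(-⅐) = -5/7)
x(K(-8 - 1*7))*39 = -5/7*39 = -195/7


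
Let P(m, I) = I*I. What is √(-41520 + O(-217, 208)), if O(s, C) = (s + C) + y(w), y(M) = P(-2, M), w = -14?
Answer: I*√41333 ≈ 203.31*I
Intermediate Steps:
P(m, I) = I²
y(M) = M²
O(s, C) = 196 + C + s (O(s, C) = (s + C) + (-14)² = (C + s) + 196 = 196 + C + s)
√(-41520 + O(-217, 208)) = √(-41520 + (196 + 208 - 217)) = √(-41520 + 187) = √(-41333) = I*√41333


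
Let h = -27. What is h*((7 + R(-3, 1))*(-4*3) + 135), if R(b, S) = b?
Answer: -2349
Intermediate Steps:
h*((7 + R(-3, 1))*(-4*3) + 135) = -27*((7 - 3)*(-4*3) + 135) = -27*(4*(-12) + 135) = -27*(-48 + 135) = -27*87 = -2349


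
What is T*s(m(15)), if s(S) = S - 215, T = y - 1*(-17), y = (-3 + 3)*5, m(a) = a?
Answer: -3400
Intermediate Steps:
y = 0 (y = 0*5 = 0)
T = 17 (T = 0 - 1*(-17) = 0 + 17 = 17)
s(S) = -215 + S
T*s(m(15)) = 17*(-215 + 15) = 17*(-200) = -3400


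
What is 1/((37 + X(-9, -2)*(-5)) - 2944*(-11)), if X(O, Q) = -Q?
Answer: 1/32411 ≈ 3.0854e-5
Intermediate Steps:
1/((37 + X(-9, -2)*(-5)) - 2944*(-11)) = 1/((37 - 1*(-2)*(-5)) - 2944*(-11)) = 1/((37 + 2*(-5)) + 32384) = 1/((37 - 10) + 32384) = 1/(27 + 32384) = 1/32411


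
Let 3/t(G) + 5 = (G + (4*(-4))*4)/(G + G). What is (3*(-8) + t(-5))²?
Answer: 181476/361 ≈ 502.70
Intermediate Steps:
t(G) = 3/(-5 + (-64 + G)/(2*G)) (t(G) = 3/(-5 + (G + (4*(-4))*4)/(G + G)) = 3/(-5 + (G - 16*4)/((2*G))) = 3/(-5 + (G - 64)*(1/(2*G))) = 3/(-5 + (-64 + G)*(1/(2*G))) = 3/(-5 + (-64 + G)/(2*G)))
(3*(-8) + t(-5))² = (3*(-8) - 6*(-5)/(64 + 9*(-5)))² = (-24 - 6*(-5)/(64 - 45))² = (-24 - 6*(-5)/19)² = (-24 - 6*(-5)*1/19)² = (-24 + 30/19)² = (-426/19)² = 181476/361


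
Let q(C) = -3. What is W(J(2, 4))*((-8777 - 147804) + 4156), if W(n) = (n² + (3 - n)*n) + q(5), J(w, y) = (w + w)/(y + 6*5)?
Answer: 6859125/17 ≈ 4.0348e+5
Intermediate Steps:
J(w, y) = 2*w/(30 + y) (J(w, y) = (2*w)/(y + 30) = (2*w)/(30 + y) = 2*w/(30 + y))
W(n) = -3 + n² + n*(3 - n) (W(n) = (n² + (3 - n)*n) - 3 = (n² + n*(3 - n)) - 3 = -3 + n² + n*(3 - n))
W(J(2, 4))*((-8777 - 147804) + 4156) = (-3 + 3*(2*2/(30 + 4)))*((-8777 - 147804) + 4156) = (-3 + 3*(2*2/34))*(-156581 + 4156) = (-3 + 3*(2*2*(1/34)))*(-152425) = (-3 + 3*(2/17))*(-152425) = (-3 + 6/17)*(-152425) = -45/17*(-152425) = 6859125/17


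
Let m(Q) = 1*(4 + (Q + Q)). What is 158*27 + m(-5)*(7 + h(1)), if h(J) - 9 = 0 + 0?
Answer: 4170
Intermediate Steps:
h(J) = 9 (h(J) = 9 + (0 + 0) = 9 + 0 = 9)
m(Q) = 4 + 2*Q (m(Q) = 1*(4 + 2*Q) = 4 + 2*Q)
158*27 + m(-5)*(7 + h(1)) = 158*27 + (4 + 2*(-5))*(7 + 9) = 4266 + (4 - 10)*16 = 4266 - 6*16 = 4266 - 96 = 4170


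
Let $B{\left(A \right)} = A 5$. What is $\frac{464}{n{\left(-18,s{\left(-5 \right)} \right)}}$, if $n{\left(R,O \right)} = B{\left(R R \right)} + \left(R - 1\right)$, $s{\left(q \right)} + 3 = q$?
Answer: $\frac{464}{1601} \approx 0.28982$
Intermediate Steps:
$s{\left(q \right)} = -3 + q$
$B{\left(A \right)} = 5 A$
$n{\left(R,O \right)} = -1 + R + 5 R^{2}$ ($n{\left(R,O \right)} = 5 R R + \left(R - 1\right) = 5 R^{2} + \left(-1 + R\right) = -1 + R + 5 R^{2}$)
$\frac{464}{n{\left(-18,s{\left(-5 \right)} \right)}} = \frac{464}{-1 - 18 + 5 \left(-18\right)^{2}} = \frac{464}{-1 - 18 + 5 \cdot 324} = \frac{464}{-1 - 18 + 1620} = \frac{464}{1601}$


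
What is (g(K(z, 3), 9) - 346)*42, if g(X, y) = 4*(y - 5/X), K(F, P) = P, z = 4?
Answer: -13300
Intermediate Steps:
g(X, y) = -20/X + 4*y
(g(K(z, 3), 9) - 346)*42 = ((-20/3 + 4*9) - 346)*42 = ((-20*⅓ + 36) - 346)*42 = ((-20/3 + 36) - 346)*42 = (88/3 - 346)*42 = -950/3*42 = -13300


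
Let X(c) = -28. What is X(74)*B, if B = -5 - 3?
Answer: 224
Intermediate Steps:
B = -8
X(74)*B = -28*(-8) = 224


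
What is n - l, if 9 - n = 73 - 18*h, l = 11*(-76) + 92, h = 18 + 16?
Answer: 1292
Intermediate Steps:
h = 34
l = -744 (l = -836 + 92 = -744)
n = 548 (n = 9 - (73 - 18*34) = 9 - (73 - 612) = 9 - 1*(-539) = 9 + 539 = 548)
n - l = 548 - 1*(-744) = 548 + 744 = 1292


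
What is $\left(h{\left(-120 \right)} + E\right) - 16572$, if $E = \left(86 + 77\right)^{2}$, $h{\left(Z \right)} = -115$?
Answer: $9882$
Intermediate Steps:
$E = 26569$ ($E = 163^{2} = 26569$)
$\left(h{\left(-120 \right)} + E\right) - 16572 = \left(-115 + 26569\right) - 16572 = 26454 - 16572 = 9882$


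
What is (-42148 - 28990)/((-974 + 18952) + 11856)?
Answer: -35569/14917 ≈ -2.3845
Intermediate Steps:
(-42148 - 28990)/((-974 + 18952) + 11856) = -71138/(17978 + 11856) = -71138/29834 = -71138*1/29834 = -35569/14917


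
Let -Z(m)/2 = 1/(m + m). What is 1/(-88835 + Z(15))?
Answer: -15/1332526 ≈ -1.1257e-5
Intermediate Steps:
Z(m) = -1/m (Z(m) = -2/(m + m) = -2*1/(2*m) = -1/m)
1/(-88835 + Z(15)) = 1/(-88835 - 1/15) = 1/(-1332526/15) = -15/1332526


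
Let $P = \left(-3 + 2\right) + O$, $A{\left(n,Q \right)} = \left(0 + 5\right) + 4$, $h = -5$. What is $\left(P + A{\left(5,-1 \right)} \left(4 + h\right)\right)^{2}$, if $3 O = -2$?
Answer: $\frac{1024}{9} \approx 113.78$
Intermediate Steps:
$O = - \frac{2}{3}$ ($O = \frac{1}{3} \left(-2\right) = - \frac{2}{3} \approx -0.66667$)
$A{\left(n,Q \right)} = 9$ ($A{\left(n,Q \right)} = 5 + 4 = 9$)
$P = - \frac{5}{3}$ ($P = \left(-3 + 2\right) - \frac{2}{3} = -1 - \frac{2}{3} = - \frac{5}{3} \approx -1.6667$)
$\left(P + A{\left(5,-1 \right)} \left(4 + h\right)\right)^{2} = \left(- \frac{5}{3} + 9 \left(4 - 5\right)\right)^{2} = \left(- \frac{5}{3} + 9 \left(-1\right)\right)^{2} = \left(- \frac{5}{3} - 9\right)^{2} = \left(- \frac{32}{3}\right)^{2} = \frac{1024}{9}$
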